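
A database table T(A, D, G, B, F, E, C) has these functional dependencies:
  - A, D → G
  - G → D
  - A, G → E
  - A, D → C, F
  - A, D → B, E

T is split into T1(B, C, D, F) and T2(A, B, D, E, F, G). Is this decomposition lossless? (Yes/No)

No

T1 ∩ T2 = {B, D, F}; its closure under F is {B, D, F}.
Neither T1 nor T2 is contained in that closure, so the decomposition is lossy.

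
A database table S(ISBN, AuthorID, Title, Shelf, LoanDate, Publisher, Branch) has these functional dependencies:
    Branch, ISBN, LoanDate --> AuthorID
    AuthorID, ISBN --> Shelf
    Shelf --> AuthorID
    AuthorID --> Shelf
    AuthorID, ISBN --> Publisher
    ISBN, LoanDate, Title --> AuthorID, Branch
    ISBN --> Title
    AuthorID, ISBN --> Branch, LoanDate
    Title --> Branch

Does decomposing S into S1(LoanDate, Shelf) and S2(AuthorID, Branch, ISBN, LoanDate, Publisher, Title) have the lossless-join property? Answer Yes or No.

No

Common attributes: {LoanDate}; their closure is {LoanDate}.
Neither S1 nor S2 is contained in that closure, so the decomposition is lossy.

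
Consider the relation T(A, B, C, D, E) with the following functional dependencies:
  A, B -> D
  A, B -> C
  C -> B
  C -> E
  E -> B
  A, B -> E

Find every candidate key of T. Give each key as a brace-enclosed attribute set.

No FD produces {A}, so it must be in every candidate key.
Closure of {A, B} is {A, B, C, D, E}, the whole schema; {A, B} is a candidate key.
Closure of {A, C} is {A, B, C, D, E}, the whole schema; {A, C} is a candidate key.
Closure of {A, E} is {A, B, C, D, E}, the whole schema; {A, E} is a candidate key.
These are minimal and exhaustive — every other superkey contains one of them.

{A, B}, {A, C}, {A, E}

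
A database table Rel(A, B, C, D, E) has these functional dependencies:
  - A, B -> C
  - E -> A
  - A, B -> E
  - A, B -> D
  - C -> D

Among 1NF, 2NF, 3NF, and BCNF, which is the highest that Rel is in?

2NF

Candidate keys: {A, B}, {B, E}. Prime attributes: {A, B, E}.
E -> A breaks BCNF: {E}⁺ = {A, E}, so {E} is not a superkey.
Because {D} is non-prime and the left side of C -> D is not a superkey, the relation is not in 3NF.
No proper subset of a key has a non-prime attribute in its closure, so there is no partial dependency; 2NF holds.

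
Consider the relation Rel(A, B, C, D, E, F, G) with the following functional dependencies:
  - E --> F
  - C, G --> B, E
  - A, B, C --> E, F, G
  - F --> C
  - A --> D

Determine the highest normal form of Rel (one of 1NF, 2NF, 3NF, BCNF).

Candidate keys: {A, B, C}, {A, B, E}, {A, B, F}, {A, C, G}, {A, E, G}, {A, F, G}. Prime attributes: {A, B, C, E, F, G}.
For E --> F we have {E}⁺ = {C, E, F}; {E} is not a superkey, so BCNF fails.
A --> D has non-prime {D} on the right and a non-superkey on the left, so 3NF fails.
Since {A} ⊂ {A, B, C} and {A}⁺ ⊇ {D} with {D} non-prime, there is a partial dependency; 2NF fails.

1NF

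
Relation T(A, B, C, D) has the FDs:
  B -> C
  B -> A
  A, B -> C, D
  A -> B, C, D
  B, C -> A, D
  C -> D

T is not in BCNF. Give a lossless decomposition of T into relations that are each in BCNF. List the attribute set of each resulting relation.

{A, B, C}; {C, D}

Candidate keys of the original relation: {A}, {B}.
In {A, B, C, D}, {C} is not a superkey ({C}⁺ restricted to this set is {C, D}), so split on C -> D into {C, D} and {A, B, C}.
{C, D} is in BCNF.
{A, B, C} is in BCNF.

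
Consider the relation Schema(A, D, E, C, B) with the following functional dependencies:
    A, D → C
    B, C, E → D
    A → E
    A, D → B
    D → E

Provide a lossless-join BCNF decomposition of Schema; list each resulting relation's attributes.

{A, B, C}; {A, E}; {B, C, D}; {D, E}

Candidate keys of the original relation: {A, B, C}, {A, D}.
Within {A, B, C, D, E}: {B, C, E}⁺ ∩ {A, B, C, D, E} = {B, C, D, E}, not the whole set, so B, C, E → D violates BCNF; decompose into {B, C, D, E} and {A, B, C, E}.
Within {B, C, D, E}: {D}⁺ ∩ {B, C, D, E} = {D, E}, not the whole set, so D → E violates BCNF; decompose into {D, E} and {B, C, D}.
{D, E}: every determinant is a superkey — BCNF.
{B, C, D}: every determinant is a superkey — BCNF.
Within {A, B, C, E}: {A}⁺ ∩ {A, B, C, E} = {A, E}, not the whole set, so A → E violates BCNF; decompose into {A, E} and {A, B, C}.
{A, E}: every determinant is a superkey — BCNF.
{A, B, C}: every determinant is a superkey — BCNF.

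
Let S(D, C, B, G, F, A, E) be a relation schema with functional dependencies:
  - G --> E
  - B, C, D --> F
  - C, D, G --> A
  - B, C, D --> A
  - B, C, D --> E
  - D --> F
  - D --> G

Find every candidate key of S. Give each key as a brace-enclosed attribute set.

{B, C, D}

Attributes never on any right-hand side: {B, C, D} — every candidate key must contain all of them.
Closure of {B, C, D} is {A, B, C, D, E, F, G}, the whole schema; {B, C, D} is a candidate key.
No smaller or unrelated set reaches every attribute, so there are no other keys.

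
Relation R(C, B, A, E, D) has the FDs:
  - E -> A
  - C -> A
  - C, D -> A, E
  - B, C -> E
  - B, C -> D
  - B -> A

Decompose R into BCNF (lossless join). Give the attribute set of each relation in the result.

{A, E}; {B, C, D}; {C, D, E}

Candidate key of the original relation: {B, C}.
In {A, B, C, D, E}, {E} is not a superkey ({E}⁺ restricted to this set is {A, E}), so split on E -> A into {A, E} and {B, C, D, E}.
{A, E} is in BCNF.
In {B, C, D, E}, {C, D} is not a superkey ({C, D}⁺ restricted to this set is {C, D, E}), so split on C, D -> E into {C, D, E} and {B, C, D}.
{C, D, E} is in BCNF.
{B, C, D} is in BCNF.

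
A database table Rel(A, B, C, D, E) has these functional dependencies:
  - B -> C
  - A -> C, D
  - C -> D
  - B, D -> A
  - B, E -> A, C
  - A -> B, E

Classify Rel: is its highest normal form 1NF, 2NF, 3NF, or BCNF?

2NF

Candidate keys: {A}, {B}. Prime attributes: {A, B}.
C -> D breaks BCNF: {C}⁺ = {C, D}, so {C} is not a superkey.
Because {D} is non-prime and the left side of C -> D is not a superkey, the relation is not in 3NF.
With only single-attribute keys there can be no partial dependency, so 2NF holds.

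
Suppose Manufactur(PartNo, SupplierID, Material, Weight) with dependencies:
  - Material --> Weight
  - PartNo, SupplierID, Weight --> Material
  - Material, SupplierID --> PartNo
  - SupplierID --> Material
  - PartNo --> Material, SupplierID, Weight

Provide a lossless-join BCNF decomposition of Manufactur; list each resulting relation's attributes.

Candidate keys of the original relation: {PartNo}, {SupplierID}.
{Material, PartNo, SupplierID, Weight}: {Material} determines {Material, Weight} here but is not a superkey — split on Material --> Weight, giving {Material, Weight} and {Material, PartNo, SupplierID}.
{Material, Weight} is in BCNF.
{Material, PartNo, SupplierID} is in BCNF.

{Material, PartNo, SupplierID}; {Material, Weight}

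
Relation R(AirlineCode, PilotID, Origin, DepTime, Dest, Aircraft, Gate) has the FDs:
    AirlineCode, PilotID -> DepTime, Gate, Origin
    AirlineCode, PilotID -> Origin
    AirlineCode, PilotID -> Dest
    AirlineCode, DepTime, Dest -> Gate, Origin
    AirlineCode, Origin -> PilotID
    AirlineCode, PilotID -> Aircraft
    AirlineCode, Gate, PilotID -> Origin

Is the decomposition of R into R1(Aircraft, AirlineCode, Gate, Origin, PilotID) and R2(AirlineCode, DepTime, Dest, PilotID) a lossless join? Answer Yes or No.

Yes

R1 ∩ R2 = {AirlineCode, PilotID}; its closure under F is {Aircraft, AirlineCode, DepTime, Dest, Gate, Origin, PilotID}.
R1 is contained in that closure, so R1 ∩ R2 -> R1 holds and the join is lossless.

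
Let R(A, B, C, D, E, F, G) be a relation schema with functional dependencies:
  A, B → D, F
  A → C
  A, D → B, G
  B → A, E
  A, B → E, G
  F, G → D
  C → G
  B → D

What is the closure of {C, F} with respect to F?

Start with {C, F}.
C → G applies; add {G} → now {C, F, G}.
F, G → D applies; add {D} → now {C, D, F, G}.
No further FD applies.

{C, D, F, G}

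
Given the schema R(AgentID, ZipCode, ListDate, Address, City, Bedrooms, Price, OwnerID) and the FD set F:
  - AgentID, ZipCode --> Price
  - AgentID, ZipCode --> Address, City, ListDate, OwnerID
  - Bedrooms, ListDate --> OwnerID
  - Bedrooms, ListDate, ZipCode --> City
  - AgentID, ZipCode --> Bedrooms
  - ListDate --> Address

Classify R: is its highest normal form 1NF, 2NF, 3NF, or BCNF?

2NF

Candidate key: {AgentID, ZipCode}. Prime attributes: {AgentID, ZipCode}.
Bedrooms, ListDate --> OwnerID: {Bedrooms, ListDate}⁺ = {Address, Bedrooms, ListDate, OwnerID}, which is not all of the attributes, so the left side is not a superkey — BCNF is violated.
Because {OwnerID} is non-prime and the left side of Bedrooms, ListDate --> OwnerID is not a superkey, the relation is not in 3NF.
No proper subset of a key has a non-prime attribute in its closure, so there is no partial dependency; 2NF holds.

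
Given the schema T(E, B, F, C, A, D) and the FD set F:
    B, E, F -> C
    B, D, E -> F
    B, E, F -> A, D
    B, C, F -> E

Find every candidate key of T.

{B, C, F}, {B, D, E}, {B, E, F}

No FD produces {B}, so it must be in every candidate key.
{B, C, F} is a candidate key since {B, C, F}⁺ = {A, B, C, D, E, F} covers every attribute.
{B, D, E} is a candidate key since {B, D, E}⁺ = {A, B, C, D, E, F} covers every attribute.
{B, E, F} is a candidate key since {B, E, F}⁺ = {A, B, C, D, E, F} covers every attribute.
These are minimal and exhaustive — every other superkey contains one of them.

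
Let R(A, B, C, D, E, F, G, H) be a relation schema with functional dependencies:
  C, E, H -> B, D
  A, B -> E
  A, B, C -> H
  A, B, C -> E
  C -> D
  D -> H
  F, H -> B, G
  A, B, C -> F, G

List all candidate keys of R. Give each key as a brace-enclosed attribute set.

{A, C} never appear on the right of any FD, so every key must include all of them.
{A, B, C}⁺ = {A, B, C, D, E, F, G, H} — all of the relation — so {A, B, C} is a candidate key.
{A, C, E}⁺ = {A, B, C, D, E, F, G, H} — all of the relation — so {A, C, E} is a candidate key.
{A, C, F}⁺ = {A, B, C, D, E, F, G, H} — all of the relation — so {A, C, F} is a candidate key.
Any other superkey properly contains one of these, so there are no further candidate keys.

{A, B, C}, {A, C, E}, {A, C, F}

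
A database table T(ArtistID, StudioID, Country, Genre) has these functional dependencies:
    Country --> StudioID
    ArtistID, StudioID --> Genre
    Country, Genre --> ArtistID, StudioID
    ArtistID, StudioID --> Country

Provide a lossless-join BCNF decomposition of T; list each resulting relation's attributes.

Candidate keys of the original relation: {ArtistID, Country}, {ArtistID, StudioID}, {Country, Genre}.
In {ArtistID, Country, Genre, StudioID}, {Country} is not a superkey ({Country}⁺ restricted to this set is {Country, StudioID}), so split on Country --> StudioID into {Country, StudioID} and {ArtistID, Country, Genre}.
{Country, StudioID} is in BCNF.
{ArtistID, Country, Genre} is in BCNF.

{ArtistID, Country, Genre}; {Country, StudioID}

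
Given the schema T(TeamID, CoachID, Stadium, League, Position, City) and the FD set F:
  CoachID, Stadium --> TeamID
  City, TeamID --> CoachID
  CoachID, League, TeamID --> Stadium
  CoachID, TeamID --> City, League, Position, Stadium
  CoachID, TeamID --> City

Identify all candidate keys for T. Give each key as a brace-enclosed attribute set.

{City, TeamID}, {CoachID, Stadium}, {CoachID, TeamID}

Closure of {City, TeamID} is {City, CoachID, League, Position, Stadium, TeamID}, the whole schema; {City, TeamID} is a candidate key.
Closure of {CoachID, Stadium} is {City, CoachID, League, Position, Stadium, TeamID}, the whole schema; {CoachID, Stadium} is a candidate key.
Closure of {CoachID, TeamID} is {City, CoachID, League, Position, Stadium, TeamID}, the whole schema; {CoachID, TeamID} is a candidate key.
These are minimal and exhaustive — every other superkey contains one of them.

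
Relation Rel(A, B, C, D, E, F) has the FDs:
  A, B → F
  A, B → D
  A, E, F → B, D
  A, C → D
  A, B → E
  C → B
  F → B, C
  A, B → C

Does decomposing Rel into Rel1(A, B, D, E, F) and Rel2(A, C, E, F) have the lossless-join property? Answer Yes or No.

Yes

Common attributes: {A, E, F}; their closure is {A, B, C, D, E, F}.
Since Rel1 ⊆ {A, B, C, D, E, F}, the intersection is a superkey of Rel1; the decomposition is lossless.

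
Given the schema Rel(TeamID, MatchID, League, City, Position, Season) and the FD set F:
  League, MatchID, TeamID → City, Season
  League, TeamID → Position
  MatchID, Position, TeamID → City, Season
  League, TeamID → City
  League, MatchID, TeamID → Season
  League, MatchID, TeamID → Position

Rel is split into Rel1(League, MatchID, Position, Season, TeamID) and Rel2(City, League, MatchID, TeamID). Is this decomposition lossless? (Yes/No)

Rel1 ∩ Rel2 = {League, MatchID, TeamID}; its closure under F is {City, League, MatchID, Position, Season, TeamID}.
This includes all of Rel1, so the common attributes are a superkey of Rel1 — the join is lossless.

Yes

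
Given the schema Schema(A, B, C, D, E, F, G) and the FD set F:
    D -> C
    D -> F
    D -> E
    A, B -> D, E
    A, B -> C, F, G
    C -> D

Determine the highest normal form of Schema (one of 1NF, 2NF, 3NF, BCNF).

2NF

Candidate key: {A, B}. Prime attributes: {A, B}.
For D -> C we have {D}⁺ = {C, D, E, F}; {D} is not a superkey, so BCNF fails.
D -> C has non-prime {C} on the right and a non-superkey on the left, so 3NF fails.
No proper subset of a key has a non-prime attribute in its closure, so there is no partial dependency; 2NF holds.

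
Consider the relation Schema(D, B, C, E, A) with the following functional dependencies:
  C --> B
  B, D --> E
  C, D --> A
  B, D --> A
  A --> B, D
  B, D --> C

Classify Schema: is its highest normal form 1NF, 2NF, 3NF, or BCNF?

3NF

Candidate keys: {A}, {B, D}, {C, D}. Prime attributes: {A, B, C, D}.
C --> B breaks BCNF: {C}⁺ = {B, C}, so {C} is not a superkey.
Its right-hand attributes {B} are all prime, as are those of every other non-superkey FD — the relation is in 3NF.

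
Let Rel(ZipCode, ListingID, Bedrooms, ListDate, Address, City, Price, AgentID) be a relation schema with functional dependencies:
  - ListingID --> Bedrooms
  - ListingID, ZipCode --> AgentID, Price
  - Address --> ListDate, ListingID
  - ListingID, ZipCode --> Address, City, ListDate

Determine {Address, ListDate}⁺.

Start with {Address, ListDate}.
Address --> ListDate, ListingID applies; add {ListingID} → now {Address, ListDate, ListingID}.
ListingID --> Bedrooms applies; add {Bedrooms} → now {Address, Bedrooms, ListDate, ListingID}.
No further FD applies.

{Address, Bedrooms, ListDate, ListingID}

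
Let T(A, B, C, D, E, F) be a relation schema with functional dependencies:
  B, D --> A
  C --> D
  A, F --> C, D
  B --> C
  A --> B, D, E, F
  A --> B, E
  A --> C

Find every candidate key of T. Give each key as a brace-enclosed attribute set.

{A}, {B}

{A}⁺ = {A, B, C, D, E, F} — all of the relation — so {A} is a candidate key.
{B}⁺ = {A, B, C, D, E, F} — all of the relation — so {B} is a candidate key.
These are minimal and exhaustive — every other superkey contains one of them.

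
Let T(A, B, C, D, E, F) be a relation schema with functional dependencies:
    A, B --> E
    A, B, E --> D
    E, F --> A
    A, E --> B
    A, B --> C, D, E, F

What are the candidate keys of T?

{A, B}, {A, E}, {E, F}

{A, B} is a candidate key since {A, B}⁺ = {A, B, C, D, E, F} covers every attribute.
{A, E} is a candidate key since {A, E}⁺ = {A, B, C, D, E, F} covers every attribute.
{E, F} is a candidate key since {E, F}⁺ = {A, B, C, D, E, F} covers every attribute.
These are minimal and exhaustive — every other superkey contains one of them.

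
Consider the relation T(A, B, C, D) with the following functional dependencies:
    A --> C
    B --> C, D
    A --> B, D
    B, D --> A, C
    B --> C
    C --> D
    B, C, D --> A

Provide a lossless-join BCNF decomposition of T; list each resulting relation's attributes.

{A, B, C}; {C, D}

Candidate keys of the original relation: {A}, {B}.
Within {A, B, C, D}: {C}⁺ ∩ {A, B, C, D} = {C, D}, not the whole set, so C --> D violates BCNF; decompose into {C, D} and {A, B, C}.
{C, D} is in BCNF.
{A, B, C} is in BCNF.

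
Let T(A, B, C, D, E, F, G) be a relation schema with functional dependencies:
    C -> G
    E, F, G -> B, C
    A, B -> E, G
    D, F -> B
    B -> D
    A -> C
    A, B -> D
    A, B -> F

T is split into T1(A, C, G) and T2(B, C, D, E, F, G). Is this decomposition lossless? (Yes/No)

No

Common attributes: {C, G}; their closure is {C, G}.
Neither T1 nor T2 is contained in that closure, so the decomposition is lossy.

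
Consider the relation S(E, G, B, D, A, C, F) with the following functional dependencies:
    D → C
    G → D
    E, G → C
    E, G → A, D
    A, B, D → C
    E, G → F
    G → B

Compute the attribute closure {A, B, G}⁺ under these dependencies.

{A, B, C, D, G}

Start with {A, B, G}.
G → D applies; add {D} → now {A, B, D, G}.
A, B, D → C applies; add {C} → now {A, B, C, D, G}.
No further FD applies.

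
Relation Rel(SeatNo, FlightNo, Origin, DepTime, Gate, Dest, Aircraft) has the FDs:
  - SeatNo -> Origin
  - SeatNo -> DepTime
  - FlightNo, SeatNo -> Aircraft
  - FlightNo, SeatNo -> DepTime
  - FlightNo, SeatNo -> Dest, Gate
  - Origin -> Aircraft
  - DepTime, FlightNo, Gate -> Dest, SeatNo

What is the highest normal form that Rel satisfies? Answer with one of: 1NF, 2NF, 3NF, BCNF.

Candidate keys: {DepTime, FlightNo, Gate}, {FlightNo, SeatNo}. Prime attributes: {DepTime, FlightNo, Gate, SeatNo}.
For SeatNo -> Origin we have {SeatNo}⁺ = {Aircraft, DepTime, Origin, SeatNo}; {SeatNo} is not a superkey, so BCNF fails.
SeatNo -> Origin has non-prime {Origin} on the right and a non-superkey on the left, so 3NF fails.
{SeatNo} is a proper subset of the key {FlightNo, SeatNo}, and {SeatNo}⁺ contains the non-prime attributes {Aircraft, Origin} — a partial dependency, so 2NF is violated.

1NF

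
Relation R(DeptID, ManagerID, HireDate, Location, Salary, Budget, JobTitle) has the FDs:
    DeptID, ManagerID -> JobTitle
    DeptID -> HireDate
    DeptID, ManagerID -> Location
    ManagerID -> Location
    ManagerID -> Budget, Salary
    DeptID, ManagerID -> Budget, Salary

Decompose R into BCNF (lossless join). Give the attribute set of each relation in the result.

Candidate key of the original relation: {DeptID, ManagerID}.
Within {Budget, DeptID, HireDate, JobTitle, Location, ManagerID, Salary}: {DeptID}⁺ ∩ {Budget, DeptID, HireDate, JobTitle, Location, ManagerID, Salary} = {DeptID, HireDate}, not the whole set, so DeptID -> HireDate violates BCNF; decompose into {DeptID, HireDate} and {Budget, DeptID, JobTitle, Location, ManagerID, Salary}.
{DeptID, HireDate}: every determinant is a superkey — BCNF.
Within {Budget, DeptID, JobTitle, Location, ManagerID, Salary}: {ManagerID}⁺ ∩ {Budget, DeptID, JobTitle, Location, ManagerID, Salary} = {Budget, Location, ManagerID, Salary}, not the whole set, so ManagerID -> Budget, Location, Salary violates BCNF; decompose into {Budget, Location, ManagerID, Salary} and {DeptID, JobTitle, ManagerID}.
{Budget, Location, ManagerID, Salary}: every determinant is a superkey — BCNF.
{DeptID, JobTitle, ManagerID}: every determinant is a superkey — BCNF.

{Budget, Location, ManagerID, Salary}; {DeptID, HireDate}; {DeptID, JobTitle, ManagerID}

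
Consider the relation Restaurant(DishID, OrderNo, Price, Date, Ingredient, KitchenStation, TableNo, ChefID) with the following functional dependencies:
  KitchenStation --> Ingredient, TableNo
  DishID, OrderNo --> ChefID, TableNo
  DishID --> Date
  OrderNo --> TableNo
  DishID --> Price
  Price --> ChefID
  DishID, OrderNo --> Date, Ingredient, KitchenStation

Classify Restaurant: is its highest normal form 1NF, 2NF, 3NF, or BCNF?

1NF

Candidate key: {DishID, OrderNo}. Prime attributes: {DishID, OrderNo}.
KitchenStation --> Ingredient, TableNo breaks BCNF: {KitchenStation}⁺ = {Ingredient, KitchenStation, TableNo}, so {KitchenStation} is not a superkey.
Because {Ingredient, TableNo} are non-prime and the left side of KitchenStation --> Ingredient, TableNo is not a superkey, the relation is not in 3NF.
Since {DishID} ⊂ {DishID, OrderNo} and {DishID}⁺ ⊇ {ChefID, Date, Price} with {ChefID, Date, Price} non-prime, there is a partial dependency; 2NF fails.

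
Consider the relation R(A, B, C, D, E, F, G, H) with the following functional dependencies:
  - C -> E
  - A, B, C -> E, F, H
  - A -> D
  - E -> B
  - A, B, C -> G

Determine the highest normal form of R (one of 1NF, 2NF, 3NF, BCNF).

Candidate key: {A, C}. Prime attributes: {A, C}.
For C -> E we have {C}⁺ = {B, C, E}; {C} is not a superkey, so BCNF fails.
Because {E} is non-prime and the left side of C -> E is not a superkey, the relation is not in 3NF.
{A} is a proper subset of the key {A, C}, and {A}⁺ contains the non-prime attribute {D} — a partial dependency, so 2NF is violated.

1NF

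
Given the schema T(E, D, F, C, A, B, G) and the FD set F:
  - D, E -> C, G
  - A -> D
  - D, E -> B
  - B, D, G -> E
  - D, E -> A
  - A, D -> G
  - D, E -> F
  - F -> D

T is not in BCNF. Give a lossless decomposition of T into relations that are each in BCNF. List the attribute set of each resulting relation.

Candidate keys of the original relation: {A, B}, {A, E}, {B, D, G}, {B, F, G}, {D, E}, {E, F}.
Within {A, B, C, D, E, F, G}: {A}⁺ ∩ {A, B, C, D, E, F, G} = {A, D, G}, not the whole set, so A -> D, G violates BCNF; decompose into {A, D, G} and {A, B, C, E, F}.
{A, D, G} is in BCNF.
{A, B, C, E, F} is in BCNF.

{A, B, C, E, F}; {A, D, G}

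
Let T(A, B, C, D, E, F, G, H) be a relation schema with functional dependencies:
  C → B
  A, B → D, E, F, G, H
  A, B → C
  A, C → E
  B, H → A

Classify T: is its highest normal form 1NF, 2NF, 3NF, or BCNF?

3NF

Candidate keys: {A, B}, {A, C}, {B, H}, {C, H}. Prime attributes: {A, B, C, H}.
For C → B we have {C}⁺ = {B, C}; {C} is not a superkey, so BCNF fails.
Since {B} ⊆ prime attributes and every other non-superkey FD also has a prime right side, the schema is in 3NF.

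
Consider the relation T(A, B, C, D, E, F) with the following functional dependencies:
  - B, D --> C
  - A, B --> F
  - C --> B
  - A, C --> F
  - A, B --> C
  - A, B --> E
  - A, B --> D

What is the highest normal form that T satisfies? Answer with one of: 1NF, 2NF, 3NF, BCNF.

3NF

Candidate keys: {A, B}, {A, C}. Prime attributes: {A, B, C}.
B, D --> C: {B, D}⁺ = {B, C, D}, which is not all of the attributes, so the left side is not a superkey — BCNF is violated.
But every attribute on its right side ({C}) is prime, and the same holds for every other non-superkey FD, so 3NF still holds.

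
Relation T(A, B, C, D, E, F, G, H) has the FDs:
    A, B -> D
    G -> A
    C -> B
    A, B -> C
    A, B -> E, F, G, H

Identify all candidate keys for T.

Closure of {A, B} is {A, B, C, D, E, F, G, H}, the whole schema; {A, B} is a candidate key.
Closure of {A, C} is {A, B, C, D, E, F, G, H}, the whole schema; {A, C} is a candidate key.
Closure of {B, G} is {A, B, C, D, E, F, G, H}, the whole schema; {B, G} is a candidate key.
Closure of {C, G} is {A, B, C, D, E, F, G, H}, the whole schema; {C, G} is a candidate key.
These are minimal and exhaustive — every other superkey contains one of them.

{A, B}, {A, C}, {B, G}, {C, G}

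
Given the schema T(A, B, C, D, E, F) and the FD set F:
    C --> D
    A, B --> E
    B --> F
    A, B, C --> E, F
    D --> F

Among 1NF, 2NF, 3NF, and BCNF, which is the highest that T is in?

1NF

Candidate key: {A, B, C}. Prime attributes: {A, B, C}.
C --> D breaks BCNF: {C}⁺ = {C, D, F}, so {C} is not a superkey.
C --> D has non-prime {D} on the right and a non-superkey on the left, so 3NF fails.
Since {B} ⊂ {A, B, C} and {B}⁺ ⊇ {F} with {F} non-prime, there is a partial dependency; 2NF fails.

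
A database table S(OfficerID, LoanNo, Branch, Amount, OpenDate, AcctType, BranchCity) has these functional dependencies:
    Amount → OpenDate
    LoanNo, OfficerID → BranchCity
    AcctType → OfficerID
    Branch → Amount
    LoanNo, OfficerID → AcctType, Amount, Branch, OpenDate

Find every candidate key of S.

{AcctType, LoanNo}, {LoanNo, OfficerID}

No FD produces {LoanNo}, so it must be in every candidate key.
{AcctType, LoanNo} is a candidate key since {AcctType, LoanNo}⁺ = {AcctType, Amount, Branch, BranchCity, LoanNo, OfficerID, OpenDate} covers every attribute.
{LoanNo, OfficerID} is a candidate key since {LoanNo, OfficerID}⁺ = {AcctType, Amount, Branch, BranchCity, LoanNo, OfficerID, OpenDate} covers every attribute.
Any other superkey properly contains one of these, so there are no further candidate keys.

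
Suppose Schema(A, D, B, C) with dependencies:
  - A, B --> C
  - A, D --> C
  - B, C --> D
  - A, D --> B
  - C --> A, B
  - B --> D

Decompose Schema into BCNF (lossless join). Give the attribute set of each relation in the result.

{A, B, C}; {B, D}

Candidate keys of the original relation: {A, B}, {A, D}, {C}.
Within {A, B, C, D}: {B}⁺ ∩ {A, B, C, D} = {B, D}, not the whole set, so B --> D violates BCNF; decompose into {B, D} and {A, B, C}.
{B, D} has no BCNF violation.
{A, B, C} has no BCNF violation.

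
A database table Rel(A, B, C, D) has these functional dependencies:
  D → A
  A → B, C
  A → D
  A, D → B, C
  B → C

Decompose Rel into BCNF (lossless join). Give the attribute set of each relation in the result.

Candidate keys of the original relation: {A}, {D}.
{A, B, C, D}: {B} determines {B, C} here but is not a superkey — split on B → C, giving {B, C} and {A, B, D}.
{B, C} has no BCNF violation.
{A, B, D} has no BCNF violation.

{A, B, D}; {B, C}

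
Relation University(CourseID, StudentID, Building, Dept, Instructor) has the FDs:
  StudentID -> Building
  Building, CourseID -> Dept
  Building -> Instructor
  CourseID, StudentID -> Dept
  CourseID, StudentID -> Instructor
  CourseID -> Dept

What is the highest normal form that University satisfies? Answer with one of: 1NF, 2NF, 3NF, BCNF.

Candidate key: {CourseID, StudentID}. Prime attributes: {CourseID, StudentID}.
StudentID -> Building breaks BCNF: {StudentID}⁺ = {Building, Instructor, StudentID}, so {StudentID} is not a superkey.
Because {Building} is non-prime and the left side of StudentID -> Building is not a superkey, the relation is not in 3NF.
{CourseID} is a proper subset of the key {CourseID, StudentID}, and {CourseID}⁺ contains the non-prime attribute {Dept} — a partial dependency, so 2NF is violated.

1NF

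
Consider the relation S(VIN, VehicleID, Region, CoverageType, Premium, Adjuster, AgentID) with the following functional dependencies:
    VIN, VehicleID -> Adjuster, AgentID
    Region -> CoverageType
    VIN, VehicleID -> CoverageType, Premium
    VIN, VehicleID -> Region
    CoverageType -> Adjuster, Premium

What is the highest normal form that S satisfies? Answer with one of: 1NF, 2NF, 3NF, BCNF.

2NF

Candidate key: {VIN, VehicleID}. Prime attributes: {VIN, VehicleID}.
Region -> CoverageType breaks BCNF: {Region}⁺ = {Adjuster, CoverageType, Premium, Region}, so {Region} is not a superkey.
Region -> CoverageType has non-prime {CoverageType} on the right and a non-superkey on the left, so 3NF fails.
Checking every proper subset of each key, none determines a non-prime attribute — 2NF is satisfied.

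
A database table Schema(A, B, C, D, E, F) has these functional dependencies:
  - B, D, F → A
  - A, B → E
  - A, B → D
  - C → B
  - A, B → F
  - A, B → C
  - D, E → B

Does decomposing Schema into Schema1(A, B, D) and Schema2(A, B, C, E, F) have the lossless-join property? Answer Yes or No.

Yes

Schema1 ∩ Schema2 = {A, B}; its closure under F is {A, B, C, D, E, F}.
Since Schema1 ⊆ {A, B, C, D, E, F}, the intersection is a superkey of Schema1; the decomposition is lossless.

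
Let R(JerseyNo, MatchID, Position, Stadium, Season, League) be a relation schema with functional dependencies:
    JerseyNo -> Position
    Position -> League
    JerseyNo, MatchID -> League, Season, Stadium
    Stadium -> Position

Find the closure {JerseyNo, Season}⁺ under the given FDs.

{JerseyNo, League, Position, Season}

Start with {JerseyNo, Season}.
JerseyNo -> Position applies; add {Position} → now {JerseyNo, Position, Season}.
Position -> League applies; add {League} → now {JerseyNo, League, Position, Season}.
No further FD applies.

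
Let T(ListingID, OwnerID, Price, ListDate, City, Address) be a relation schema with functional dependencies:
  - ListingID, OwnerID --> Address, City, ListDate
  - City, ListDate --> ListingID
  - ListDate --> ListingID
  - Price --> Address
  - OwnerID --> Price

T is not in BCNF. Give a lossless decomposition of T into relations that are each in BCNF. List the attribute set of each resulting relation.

Candidate keys of the original relation: {ListDate, OwnerID}, {ListingID, OwnerID}.
Within {Address, City, ListDate, ListingID, OwnerID, Price}: {City, ListDate}⁺ ∩ {Address, City, ListDate, ListingID, OwnerID, Price} = {City, ListDate, ListingID}, not the whole set, so City, ListDate --> ListingID violates BCNF; decompose into {City, ListDate, ListingID} and {Address, City, ListDate, OwnerID, Price}.
Within {City, ListDate, ListingID}: {ListDate}⁺ ∩ {City, ListDate, ListingID} = {ListDate, ListingID}, not the whole set, so ListDate --> ListingID violates BCNF; decompose into {ListDate, ListingID} and {City, ListDate}.
{ListDate, ListingID} is in BCNF.
{City, ListDate} is in BCNF.
Within {Address, City, ListDate, OwnerID, Price}: {Price}⁺ ∩ {Address, City, ListDate, OwnerID, Price} = {Address, Price}, not the whole set, so Price --> Address violates BCNF; decompose into {Address, Price} and {City, ListDate, OwnerID, Price}.
{Address, Price} is in BCNF.
Within {City, ListDate, OwnerID, Price}: {OwnerID}⁺ ∩ {City, ListDate, OwnerID, Price} = {OwnerID, Price}, not the whole set, so OwnerID --> Price violates BCNF; decompose into {OwnerID, Price} and {City, ListDate, OwnerID}.
{OwnerID, Price} is in BCNF.
{City, ListDate, OwnerID} is in BCNF.

{Address, Price}; {City, ListDate, OwnerID}; {ListDate, ListingID}; {OwnerID, Price}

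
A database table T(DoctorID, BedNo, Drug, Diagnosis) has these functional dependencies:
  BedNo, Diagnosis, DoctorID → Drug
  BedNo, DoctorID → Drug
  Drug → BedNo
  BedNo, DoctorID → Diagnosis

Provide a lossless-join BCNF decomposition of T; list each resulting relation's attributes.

Candidate keys of the original relation: {BedNo, DoctorID}, {DoctorID, Drug}.
{BedNo, Diagnosis, DoctorID, Drug}: {Drug} determines {BedNo, Drug} here but is not a superkey — split on Drug → BedNo, giving {BedNo, Drug} and {Diagnosis, DoctorID, Drug}.
{BedNo, Drug} is in BCNF.
{Diagnosis, DoctorID, Drug} is in BCNF.

{BedNo, Drug}; {Diagnosis, DoctorID, Drug}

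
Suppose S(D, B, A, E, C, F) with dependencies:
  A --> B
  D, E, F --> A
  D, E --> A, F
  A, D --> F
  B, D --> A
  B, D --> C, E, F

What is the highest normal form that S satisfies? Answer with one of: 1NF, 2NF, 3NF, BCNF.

3NF

Candidate keys: {A, D}, {B, D}, {D, E}. Prime attributes: {A, B, D, E}.
For A --> B we have {A}⁺ = {A, B}; {A} is not a superkey, so BCNF fails.
Its right-hand attributes {B} are all prime, as are those of every other non-superkey FD — the relation is in 3NF.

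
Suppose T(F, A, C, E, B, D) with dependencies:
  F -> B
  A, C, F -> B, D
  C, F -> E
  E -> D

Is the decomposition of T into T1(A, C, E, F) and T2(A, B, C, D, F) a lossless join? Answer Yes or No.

Yes

T1 ∩ T2 = {A, C, F}; its closure under F is {A, B, C, D, E, F}.
Since T1 ⊆ {A, B, C, D, E, F}, the intersection is a superkey of T1; the decomposition is lossless.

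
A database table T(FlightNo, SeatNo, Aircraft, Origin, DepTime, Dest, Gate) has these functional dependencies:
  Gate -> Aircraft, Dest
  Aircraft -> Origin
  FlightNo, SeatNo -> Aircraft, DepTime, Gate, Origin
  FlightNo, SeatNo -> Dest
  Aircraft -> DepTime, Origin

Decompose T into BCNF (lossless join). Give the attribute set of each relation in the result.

{Aircraft, DepTime, Origin}; {Aircraft, Dest, Gate}; {FlightNo, Gate, SeatNo}

Candidate key of the original relation: {FlightNo, SeatNo}.
{Aircraft, DepTime, Dest, FlightNo, Gate, Origin, SeatNo}: {Gate} determines {Aircraft, DepTime, Dest, Gate, Origin} here but is not a superkey — split on Gate -> Aircraft, DepTime, Dest, Origin, giving {Aircraft, DepTime, Dest, Gate, Origin} and {FlightNo, Gate, SeatNo}.
{Aircraft, DepTime, Dest, Gate, Origin}: {Aircraft} determines {Aircraft, DepTime, Origin} here but is not a superkey — split on Aircraft -> DepTime, Origin, giving {Aircraft, DepTime, Origin} and {Aircraft, Dest, Gate}.
{Aircraft, DepTime, Origin} is in BCNF.
{Aircraft, Dest, Gate} is in BCNF.
{FlightNo, Gate, SeatNo} is in BCNF.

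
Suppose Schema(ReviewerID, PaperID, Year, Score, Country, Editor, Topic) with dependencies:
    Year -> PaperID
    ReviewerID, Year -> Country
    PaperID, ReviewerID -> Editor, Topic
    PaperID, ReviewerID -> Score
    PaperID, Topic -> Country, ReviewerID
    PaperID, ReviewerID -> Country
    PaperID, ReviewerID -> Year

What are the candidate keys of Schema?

{PaperID, ReviewerID}⁺ = {Country, Editor, PaperID, ReviewerID, Score, Topic, Year}, which is every attribute, so {PaperID, ReviewerID} is a candidate key.
{PaperID, Topic}⁺ = {Country, Editor, PaperID, ReviewerID, Score, Topic, Year}, which is every attribute, so {PaperID, Topic} is a candidate key.
{ReviewerID, Year}⁺ = {Country, Editor, PaperID, ReviewerID, Score, Topic, Year}, which is every attribute, so {ReviewerID, Year} is a candidate key.
{Topic, Year}⁺ = {Country, Editor, PaperID, ReviewerID, Score, Topic, Year}, which is every attribute, so {Topic, Year} is a candidate key.
These are minimal and exhaustive — every other superkey contains one of them.

{PaperID, ReviewerID}, {PaperID, Topic}, {ReviewerID, Year}, {Topic, Year}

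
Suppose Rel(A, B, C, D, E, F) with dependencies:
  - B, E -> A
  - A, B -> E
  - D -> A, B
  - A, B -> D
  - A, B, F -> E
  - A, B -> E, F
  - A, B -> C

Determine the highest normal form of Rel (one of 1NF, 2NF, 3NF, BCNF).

Candidate keys: {A, B}, {B, E}, {D}. Prime attributes: {A, B, D, E}.
The left-hand side of every FD is a superkey, so BCNF is satisfied.

BCNF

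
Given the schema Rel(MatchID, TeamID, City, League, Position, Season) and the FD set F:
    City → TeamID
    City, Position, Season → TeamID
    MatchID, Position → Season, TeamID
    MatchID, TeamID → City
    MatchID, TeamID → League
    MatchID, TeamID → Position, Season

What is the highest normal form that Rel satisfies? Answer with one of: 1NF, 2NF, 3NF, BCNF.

3NF

Candidate keys: {City, MatchID}, {MatchID, Position}, {MatchID, TeamID}. Prime attributes: {City, MatchID, Position, TeamID}.
City → TeamID: {City}⁺ = {City, TeamID}, which is not all of the attributes, so the left side is not a superkey — BCNF is violated.
Its right-hand attributes {TeamID} are all prime, as are those of every other non-superkey FD — the relation is in 3NF.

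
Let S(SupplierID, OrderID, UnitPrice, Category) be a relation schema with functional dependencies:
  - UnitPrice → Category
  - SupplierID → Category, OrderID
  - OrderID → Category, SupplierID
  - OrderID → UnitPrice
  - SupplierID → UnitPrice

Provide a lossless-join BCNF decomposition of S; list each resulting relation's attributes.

{Category, UnitPrice}; {OrderID, SupplierID, UnitPrice}

Candidate keys of the original relation: {OrderID}, {SupplierID}.
{Category, OrderID, SupplierID, UnitPrice}: {UnitPrice} determines {Category, UnitPrice} here but is not a superkey — split on UnitPrice → Category, giving {Category, UnitPrice} and {OrderID, SupplierID, UnitPrice}.
{Category, UnitPrice} has no BCNF violation.
{OrderID, SupplierID, UnitPrice} has no BCNF violation.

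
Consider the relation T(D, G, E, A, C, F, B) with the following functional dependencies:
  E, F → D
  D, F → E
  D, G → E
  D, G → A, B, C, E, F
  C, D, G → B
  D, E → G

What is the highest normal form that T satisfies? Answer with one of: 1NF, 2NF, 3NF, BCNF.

BCNF

Candidate keys: {D, E}, {D, F}, {D, G}, {E, F}. Prime attributes: {D, E, F, G}.
Every FD has a superkey on the left, so the relation is in BCNF.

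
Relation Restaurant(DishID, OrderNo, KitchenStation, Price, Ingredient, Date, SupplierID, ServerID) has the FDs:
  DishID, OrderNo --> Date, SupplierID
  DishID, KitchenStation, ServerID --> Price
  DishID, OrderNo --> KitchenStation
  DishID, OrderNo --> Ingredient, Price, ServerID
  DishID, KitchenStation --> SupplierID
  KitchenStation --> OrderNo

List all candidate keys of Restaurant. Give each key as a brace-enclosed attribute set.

Attributes never on any right-hand side: {DishID} — every candidate key must contain it.
Closure of {DishID, KitchenStation} is {Date, DishID, Ingredient, KitchenStation, OrderNo, Price, ServerID, SupplierID}, the whole schema; {DishID, KitchenStation} is a candidate key.
Closure of {DishID, OrderNo} is {Date, DishID, Ingredient, KitchenStation, OrderNo, Price, ServerID, SupplierID}, the whole schema; {DishID, OrderNo} is a candidate key.
No proper subset of any of these is a key, and no other minimal superkey exists.

{DishID, KitchenStation}, {DishID, OrderNo}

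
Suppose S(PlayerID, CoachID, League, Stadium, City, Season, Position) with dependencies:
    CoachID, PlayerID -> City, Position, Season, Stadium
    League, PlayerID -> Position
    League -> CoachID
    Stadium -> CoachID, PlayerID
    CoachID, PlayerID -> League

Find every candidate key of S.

{Stadium}⁺ = {City, CoachID, League, PlayerID, Position, Season, Stadium}, which is every attribute, so {Stadium} is a candidate key.
{CoachID, PlayerID}⁺ = {City, CoachID, League, PlayerID, Position, Season, Stadium}, which is every attribute, so {CoachID, PlayerID} is a candidate key.
{League, PlayerID}⁺ = {City, CoachID, League, PlayerID, Position, Season, Stadium}, which is every attribute, so {League, PlayerID} is a candidate key.
These are minimal and exhaustive — every other superkey contains one of them.

{CoachID, PlayerID}, {League, PlayerID}, {Stadium}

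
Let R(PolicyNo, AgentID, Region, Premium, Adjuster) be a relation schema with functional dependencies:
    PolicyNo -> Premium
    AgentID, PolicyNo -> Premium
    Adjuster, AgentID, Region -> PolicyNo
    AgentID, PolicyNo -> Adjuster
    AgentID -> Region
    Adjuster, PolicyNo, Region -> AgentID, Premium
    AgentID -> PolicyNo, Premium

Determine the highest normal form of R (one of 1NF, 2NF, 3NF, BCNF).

1NF

Candidate keys: {Adjuster, PolicyNo, Region}, {AgentID}. Prime attributes: {Adjuster, AgentID, PolicyNo, Region}.
For PolicyNo -> Premium we have {PolicyNo}⁺ = {PolicyNo, Premium}; {PolicyNo} is not a superkey, so BCNF fails.
PolicyNo -> Premium determines the non-prime attribute {Premium} from a non-superkey — 3NF is violated.
Since {PolicyNo} ⊂ {Adjuster, PolicyNo, Region} and {PolicyNo}⁺ ⊇ {Premium} with {Premium} non-prime, there is a partial dependency; 2NF fails.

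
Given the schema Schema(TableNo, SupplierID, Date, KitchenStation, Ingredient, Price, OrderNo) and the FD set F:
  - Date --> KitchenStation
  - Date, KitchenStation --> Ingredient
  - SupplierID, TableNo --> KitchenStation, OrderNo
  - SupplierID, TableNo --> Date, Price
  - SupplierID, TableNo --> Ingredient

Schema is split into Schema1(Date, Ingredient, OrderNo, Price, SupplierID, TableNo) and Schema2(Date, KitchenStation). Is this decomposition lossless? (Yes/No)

Yes

Common attributes: {Date}; their closure is {Date, Ingredient, KitchenStation}.
Since Schema2 ⊆ {Date, Ingredient, KitchenStation}, the intersection is a superkey of Schema2; the decomposition is lossless.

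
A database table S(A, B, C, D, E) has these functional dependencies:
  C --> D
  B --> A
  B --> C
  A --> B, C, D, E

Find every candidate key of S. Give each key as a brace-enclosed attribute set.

Closure of {A} is {A, B, C, D, E}, the whole schema; {A} is a candidate key.
Closure of {B} is {A, B, C, D, E}, the whole schema; {B} is a candidate key.
Any other superkey properly contains one of these, so there are no further candidate keys.

{A}, {B}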